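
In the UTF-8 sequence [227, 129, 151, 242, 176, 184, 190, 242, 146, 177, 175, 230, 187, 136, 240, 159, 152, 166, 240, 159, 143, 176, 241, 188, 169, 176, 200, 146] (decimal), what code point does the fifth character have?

U+1F626

Offset 0: leading byte 0xE3 = 11100011 → 3-byte char #1 = E3 81 97.
Offset 3: leading byte 0xF2 = 11110010 → 4-byte char #2 = F2 B0 B8 BE.
Offset 7: leading byte 0xF2 = 11110010 → 4-byte char #3 = F2 92 B1 AF.
Offset 11: leading byte 0xE6 = 11100110 → 3-byte char #4 = E6 BB 88.
Offset 14: leading byte 0xF0 = 11110000 → 4-byte char #5 = F0 9F 98 A6.
Leading byte 0xF0 = 11110000 matches 11110xxx → 4-byte sequence.
Byte 1: 0xF0 = 11110000, payload 000 (3 bits).
Byte 2: 0x9F = 10011111 (10xxxxxx ✓), payload 011111.
Byte 3: 0x98 = 10011000 (10xxxxxx ✓), payload 011000.
Byte 4: 0xA6 = 10100110 (10xxxxxx ✓), payload 100110.
Concatenate: 000011111011000100110 = 0x1F626 (21 bits → U+1F626).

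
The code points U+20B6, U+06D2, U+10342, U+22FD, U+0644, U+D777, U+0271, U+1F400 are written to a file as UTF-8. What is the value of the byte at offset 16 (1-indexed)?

0x9D

1-indexed offset 16 is 0-indexed offset 15.
U+20B6 → 3-byte form E2 82 B6 at offsets 0–2.
U+06D2 → 2-byte form DB 92 at offsets 3–4.
U+10342 → 4-byte form F0 90 8D 82 at offsets 5–8.
U+22FD → 3-byte form E2 8B BD at offsets 9–11.
U+0644 → 2-byte form D9 84 at offsets 12–13.
U+D777 → 3-byte form ED 9D B7 at offsets 14–16.
Offset 15 falls in char 6's range; it's byte 2 of ED 9D B7 = 0x9D.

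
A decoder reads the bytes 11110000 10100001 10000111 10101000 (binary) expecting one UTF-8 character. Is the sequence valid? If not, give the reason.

Leading byte 0xF0 = 11110000 → 4-byte form.
Continuation bytes 0xA1=10100001, 0x87=10000111, 0xA8=10101000 all match 10xxxxxx.
Decoded value 0x211E8 is ≥ 0x10000 (shortest form) and not a surrogate.

valid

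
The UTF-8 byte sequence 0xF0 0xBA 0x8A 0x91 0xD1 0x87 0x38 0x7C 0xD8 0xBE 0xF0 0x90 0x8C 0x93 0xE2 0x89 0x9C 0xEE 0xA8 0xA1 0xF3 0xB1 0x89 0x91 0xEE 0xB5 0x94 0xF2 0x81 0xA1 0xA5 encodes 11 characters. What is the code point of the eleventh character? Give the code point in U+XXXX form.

U+81865

Offset 0: leading byte 0xF0 = 11110000 → 4-byte char #1 = F0 BA 8A 91.
Offset 4: leading byte 0xD1 = 11010001 → 2-byte char #2 = D1 87.
Offset 6: leading byte 0x38 = 00111000 → 1-byte char #3 = 38.
Offset 7: leading byte 0x7C = 01111100 → 1-byte char #4 = 7C.
Offset 8: leading byte 0xD8 = 11011000 → 2-byte char #5 = D8 BE.
Offset 10: leading byte 0xF0 = 11110000 → 4-byte char #6 = F0 90 8C 93.
Offset 14: leading byte 0xE2 = 11100010 → 3-byte char #7 = E2 89 9C.
Offset 17: leading byte 0xEE = 11101110 → 3-byte char #8 = EE A8 A1.
Offset 20: leading byte 0xF3 = 11110011 → 4-byte char #9 = F3 B1 89 91.
Offset 24: leading byte 0xEE = 11101110 → 3-byte char #10 = EE B5 94.
Offset 27: leading byte 0xF2 = 11110010 → 4-byte char #11 = F2 81 A1 A5.
Leading byte 0xF2 = 11110010 matches 11110xxx → 4-byte sequence.
Byte 1: 0xF2 = 11110010, payload 010 (3 bits).
Byte 2: 0x81 = 10000001 (10xxxxxx ✓), payload 000001.
Byte 3: 0xA1 = 10100001 (10xxxxxx ✓), payload 100001.
Byte 4: 0xA5 = 10100101 (10xxxxxx ✓), payload 100101.
Concatenate: 010000001100001100101 = 0x81865 (21 bits → U+81865).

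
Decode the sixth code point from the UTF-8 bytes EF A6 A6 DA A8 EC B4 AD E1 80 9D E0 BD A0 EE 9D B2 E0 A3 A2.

Offset 0: leading byte 0xEF = 11101111 → 3-byte char #1 = EF A6 A6.
Offset 3: leading byte 0xDA = 11011010 → 2-byte char #2 = DA A8.
Offset 5: leading byte 0xEC = 11101100 → 3-byte char #3 = EC B4 AD.
Offset 8: leading byte 0xE1 = 11100001 → 3-byte char #4 = E1 80 9D.
Offset 11: leading byte 0xE0 = 11100000 → 3-byte char #5 = E0 BD A0.
Offset 14: leading byte 0xEE = 11101110 → 3-byte char #6 = EE 9D B2.
Leading byte 0xEE = 11101110 matches 1110xxxx → 3-byte sequence.
Byte 1: 0xEE = 11101110, payload 1110 (4 bits).
Byte 2: 0x9D = 10011101 (10xxxxxx ✓), payload 011101.
Byte 3: 0xB2 = 10110010 (10xxxxxx ✓), payload 110010.
Concatenate: 1110011101110010 = 0xE772 (16 bits → U+E772).

U+E772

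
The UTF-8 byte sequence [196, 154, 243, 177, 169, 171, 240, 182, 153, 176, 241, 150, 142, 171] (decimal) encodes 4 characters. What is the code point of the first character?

U+011A

Offset 0: leading byte 0xC4 = 11000100 → 2-byte char #1 = C4 9A.
Leading byte 0xC4 = 11000100 matches 110xxxxx → 2-byte sequence.
Byte 1: 0xC4 = 11000100, payload 00100 (5 bits).
Byte 2: 0x9A = 10011010 (10xxxxxx ✓), payload 011010.
Concatenate: 00100011010 = 0x11A (11 bits → U+011A).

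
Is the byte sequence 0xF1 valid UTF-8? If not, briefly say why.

Leading byte 0xF1 = 11110001 → 4-byte form, but only 1 byte is present.

invalid (sequence truncated)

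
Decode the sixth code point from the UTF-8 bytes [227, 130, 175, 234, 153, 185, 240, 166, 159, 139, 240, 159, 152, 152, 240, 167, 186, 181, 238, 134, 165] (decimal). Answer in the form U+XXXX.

Offset 0: leading byte 0xE3 = 11100011 → 3-byte char #1 = E3 82 AF.
Offset 3: leading byte 0xEA = 11101010 → 3-byte char #2 = EA 99 B9.
Offset 6: leading byte 0xF0 = 11110000 → 4-byte char #3 = F0 A6 9F 8B.
Offset 10: leading byte 0xF0 = 11110000 → 4-byte char #4 = F0 9F 98 98.
Offset 14: leading byte 0xF0 = 11110000 → 4-byte char #5 = F0 A7 BA B5.
Offset 18: leading byte 0xEE = 11101110 → 3-byte char #6 = EE 86 A5.
Leading byte 0xEE = 11101110 matches 1110xxxx → 3-byte sequence.
Byte 1: 0xEE = 11101110, payload 1110 (4 bits).
Byte 2: 0x86 = 10000110 (10xxxxxx ✓), payload 000110.
Byte 3: 0xA5 = 10100101 (10xxxxxx ✓), payload 100101.
Concatenate: 1110000110100101 = 0xE1A5 (16 bits → U+E1A5).

U+E1A5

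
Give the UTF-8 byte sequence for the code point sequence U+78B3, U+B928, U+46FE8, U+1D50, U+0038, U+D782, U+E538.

E7 A2 B3 EB A4 A8 F1 86 BF A8 E1 B5 90 38 ED 9E 82 EE 94 B8

U+78B3: 3-byte form → E7 A2 B3.
U+B928: 3-byte form → EB A4 A8.
U+46FE8: 4-byte form → F1 86 BF A8.
U+1D50: 3-byte form → E1 B5 90.
U+0038: 1-byte form → 38.
U+D782: 3-byte form → ED 9E 82.
U+E538: 3-byte form → EE 94 B8.
Concatenated (20 bytes): E7 A2 B3 EB A4 A8 F1 86 BF A8 E1 B5 90 38 ED 9E 82 EE 94 B8.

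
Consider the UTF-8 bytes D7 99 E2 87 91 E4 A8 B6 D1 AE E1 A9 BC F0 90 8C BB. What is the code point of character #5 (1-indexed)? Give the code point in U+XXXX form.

U+1A7C

Offset 0: leading byte 0xD7 = 11010111 → 2-byte char #1 = D7 99.
Offset 2: leading byte 0xE2 = 11100010 → 3-byte char #2 = E2 87 91.
Offset 5: leading byte 0xE4 = 11100100 → 3-byte char #3 = E4 A8 B6.
Offset 8: leading byte 0xD1 = 11010001 → 2-byte char #4 = D1 AE.
Offset 10: leading byte 0xE1 = 11100001 → 3-byte char #5 = E1 A9 BC.
Leading byte 0xE1 = 11100001 matches 1110xxxx → 3-byte sequence.
Byte 1: 0xE1 = 11100001, payload 0001 (4 bits).
Byte 2: 0xA9 = 10101001 (10xxxxxx ✓), payload 101001.
Byte 3: 0xBC = 10111100 (10xxxxxx ✓), payload 111100.
Concatenate: 0001101001111100 = 0x1A7C (16 bits → U+1A7C).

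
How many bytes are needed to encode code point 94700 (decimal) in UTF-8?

U+171EC = 0x171EC. UTF-8 uses 1 byte below 0x80, 2 below 0x800, 3 below 0x10000, 4 up to 0x10FFFF. 0x171EC is in U+10000–U+10FFFF → 4 bytes.

4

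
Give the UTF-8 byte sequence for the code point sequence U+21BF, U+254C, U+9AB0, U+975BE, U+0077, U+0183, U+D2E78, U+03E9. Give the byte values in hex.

U+21BF: 3-byte form → E2 86 BF.
U+254C: 3-byte form → E2 95 8C.
U+9AB0: 3-byte form → E9 AA B0.
U+975BE: 4-byte form → F2 97 96 BE.
U+0077: 1-byte form → 77.
U+0183: 2-byte form → C6 83.
U+D2E78: 4-byte form → F3 92 B9 B8.
U+03E9: 2-byte form → CF A9.
Concatenated (22 bytes): E2 86 BF E2 95 8C E9 AA B0 F2 97 96 BE 77 C6 83 F3 92 B9 B8 CF A9.

E2 86 BF E2 95 8C E9 AA B0 F2 97 96 BE 77 C6 83 F3 92 B9 B8 CF A9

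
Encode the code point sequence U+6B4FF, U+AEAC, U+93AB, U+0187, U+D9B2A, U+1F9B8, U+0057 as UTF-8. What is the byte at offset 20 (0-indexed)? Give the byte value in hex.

U+6B4FF → 4-byte form F1 AB 93 BF at offsets 0–3.
U+AEAC → 3-byte form EA BA AC at offsets 4–6.
U+93AB → 3-byte form E9 8E AB at offsets 7–9.
U+0187 → 2-byte form C6 87 at offsets 10–11.
U+D9B2A → 4-byte form F3 99 AC AA at offsets 12–15.
U+1F9B8 → 4-byte form F0 9F A6 B8 at offsets 16–19.
U+0057 → 1-byte form 57 at offsets 20–20.
Offset 20 falls in char 7's range; it's byte 1 of 57 = 0x57.

0x57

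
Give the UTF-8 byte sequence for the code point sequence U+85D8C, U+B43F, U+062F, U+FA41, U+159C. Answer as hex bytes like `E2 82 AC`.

F2 85 B6 8C EB 90 BF D8 AF EF A9 81 E1 96 9C

U+85D8C: 4-byte form → F2 85 B6 8C.
U+B43F: 3-byte form → EB 90 BF.
U+062F: 2-byte form → D8 AF.
U+FA41: 3-byte form → EF A9 81.
U+159C: 3-byte form → E1 96 9C.
Concatenated (15 bytes): F2 85 B6 8C EB 90 BF D8 AF EF A9 81 E1 96 9C.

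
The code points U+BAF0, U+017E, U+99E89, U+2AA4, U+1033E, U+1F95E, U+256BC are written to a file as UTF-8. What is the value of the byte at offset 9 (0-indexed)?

U+BAF0 → 3-byte form EB AB B0 at offsets 0–2.
U+017E → 2-byte form C5 BE at offsets 3–4.
U+99E89 → 4-byte form F2 99 BA 89 at offsets 5–8.
U+2AA4 → 3-byte form E2 AA A4 at offsets 9–11.
Offset 9 falls in char 4's range; it's byte 1 of E2 AA A4 = 0xE2.

0xE2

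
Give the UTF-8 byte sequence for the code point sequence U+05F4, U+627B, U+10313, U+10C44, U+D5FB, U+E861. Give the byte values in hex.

U+05F4: 2-byte form → D7 B4.
U+627B: 3-byte form → E6 89 BB.
U+10313: 4-byte form → F0 90 8C 93.
U+10C44: 4-byte form → F0 90 B1 84.
U+D5FB: 3-byte form → ED 97 BB.
U+E861: 3-byte form → EE A1 A1.
Concatenated (19 bytes): D7 B4 E6 89 BB F0 90 8C 93 F0 90 B1 84 ED 97 BB EE A1 A1.

D7 B4 E6 89 BB F0 90 8C 93 F0 90 B1 84 ED 97 BB EE A1 A1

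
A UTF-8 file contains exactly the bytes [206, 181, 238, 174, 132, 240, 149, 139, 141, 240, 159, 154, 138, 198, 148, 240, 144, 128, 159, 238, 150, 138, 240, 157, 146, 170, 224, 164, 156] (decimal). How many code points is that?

Byte at offset 0: 0xCE = 11001110 → 2-byte char (#1). Advance 2.
Byte at offset 2: 0xEE = 11101110 → 3-byte char (#2). Advance 3.
Byte at offset 5: 0xF0 = 11110000 → 4-byte char (#3). Advance 4.
Byte at offset 9: 0xF0 = 11110000 → 4-byte char (#4). Advance 4.
Byte at offset 13: 0xC6 = 11000110 → 2-byte char (#5). Advance 2.
Byte at offset 15: 0xF0 = 11110000 → 4-byte char (#6). Advance 4.
Byte at offset 19: 0xEE = 11101110 → 3-byte char (#7). Advance 3.
Byte at offset 22: 0xF0 = 11110000 → 4-byte char (#8). Advance 4.
Byte at offset 26: 0xE0 = 11100000 → 3-byte char (#9). Advance 3.
Reached end at offset 29 after 9 code points.

9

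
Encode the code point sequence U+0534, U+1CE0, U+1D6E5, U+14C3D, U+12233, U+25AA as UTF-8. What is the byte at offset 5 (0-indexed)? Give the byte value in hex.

0xF0

U+0534 → 2-byte form D4 B4 at offsets 0–1.
U+1CE0 → 3-byte form E1 B3 A0 at offsets 2–4.
U+1D6E5 → 4-byte form F0 9D 9B A5 at offsets 5–8.
Offset 5 falls in char 3's range; it's byte 1 of F0 9D 9B A5 = 0xF0.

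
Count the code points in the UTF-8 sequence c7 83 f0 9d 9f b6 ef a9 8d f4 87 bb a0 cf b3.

Byte at offset 0: 0xC7 = 11000111 → 2-byte char (#1). Advance 2.
Byte at offset 2: 0xF0 = 11110000 → 4-byte char (#2). Advance 4.
Byte at offset 6: 0xEF = 11101111 → 3-byte char (#3). Advance 3.
Byte at offset 9: 0xF4 = 11110100 → 4-byte char (#4). Advance 4.
Byte at offset 13: 0xCF = 11001111 → 2-byte char (#5). Advance 2.
Reached end at offset 15 after 5 code points.

5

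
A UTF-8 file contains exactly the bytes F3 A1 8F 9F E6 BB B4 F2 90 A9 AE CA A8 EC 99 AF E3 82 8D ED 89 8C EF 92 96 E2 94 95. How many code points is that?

9

Byte at offset 0: 0xF3 = 11110011 → 4-byte char (#1). Advance 4.
Byte at offset 4: 0xE6 = 11100110 → 3-byte char (#2). Advance 3.
Byte at offset 7: 0xF2 = 11110010 → 4-byte char (#3). Advance 4.
Byte at offset 11: 0xCA = 11001010 → 2-byte char (#4). Advance 2.
Byte at offset 13: 0xEC = 11101100 → 3-byte char (#5). Advance 3.
Byte at offset 16: 0xE3 = 11100011 → 3-byte char (#6). Advance 3.
Byte at offset 19: 0xED = 11101101 → 3-byte char (#7). Advance 3.
Byte at offset 22: 0xEF = 11101111 → 3-byte char (#8). Advance 3.
Byte at offset 25: 0xE2 = 11100010 → 3-byte char (#9). Advance 3.
Reached end at offset 28 after 9 code points.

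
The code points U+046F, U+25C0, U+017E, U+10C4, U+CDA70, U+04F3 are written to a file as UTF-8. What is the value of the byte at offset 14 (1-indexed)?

0xB0

1-indexed offset 14 is 0-indexed offset 13.
U+046F → 2-byte form D1 AF at offsets 0–1.
U+25C0 → 3-byte form E2 97 80 at offsets 2–4.
U+017E → 2-byte form C5 BE at offsets 5–6.
U+10C4 → 3-byte form E1 83 84 at offsets 7–9.
U+CDA70 → 4-byte form F3 8D A9 B0 at offsets 10–13.
Offset 13 falls in char 5's range; it's byte 4 of F3 8D A9 B0 = 0xB0.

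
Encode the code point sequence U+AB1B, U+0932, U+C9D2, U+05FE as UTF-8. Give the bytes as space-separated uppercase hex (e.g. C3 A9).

EA AC 9B E0 A4 B2 EC A7 92 D7 BE

U+AB1B: 3-byte form → EA AC 9B.
U+0932: 3-byte form → E0 A4 B2.
U+C9D2: 3-byte form → EC A7 92.
U+05FE: 2-byte form → D7 BE.
Concatenated (11 bytes): EA AC 9B E0 A4 B2 EC A7 92 D7 BE.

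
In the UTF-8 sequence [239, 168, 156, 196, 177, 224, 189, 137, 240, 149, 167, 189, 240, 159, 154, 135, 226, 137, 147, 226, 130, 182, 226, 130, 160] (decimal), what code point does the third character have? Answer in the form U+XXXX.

U+0F49

Offset 0: leading byte 0xEF = 11101111 → 3-byte char #1 = EF A8 9C.
Offset 3: leading byte 0xC4 = 11000100 → 2-byte char #2 = C4 B1.
Offset 5: leading byte 0xE0 = 11100000 → 3-byte char #3 = E0 BD 89.
Leading byte 0xE0 = 11100000 matches 1110xxxx → 3-byte sequence.
Byte 1: 0xE0 = 11100000, payload 0000 (4 bits).
Byte 2: 0xBD = 10111101 (10xxxxxx ✓), payload 111101.
Byte 3: 0x89 = 10001001 (10xxxxxx ✓), payload 001001.
Concatenate: 0000111101001001 = 0xF49 (16 bits → U+0F49).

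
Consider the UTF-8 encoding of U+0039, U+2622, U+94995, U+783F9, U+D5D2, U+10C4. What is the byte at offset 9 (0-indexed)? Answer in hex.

0xB8

U+0039 → 1-byte form 39 at offsets 0–0.
U+2622 → 3-byte form E2 98 A2 at offsets 1–3.
U+94995 → 4-byte form F2 94 A6 95 at offsets 4–7.
U+783F9 → 4-byte form F1 B8 8F B9 at offsets 8–11.
Offset 9 falls in char 4's range; it's byte 2 of F1 B8 8F B9 = 0xB8.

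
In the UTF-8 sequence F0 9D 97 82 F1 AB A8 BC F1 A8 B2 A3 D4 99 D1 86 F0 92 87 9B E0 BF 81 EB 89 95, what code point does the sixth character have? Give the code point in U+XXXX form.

U+121DB

Offset 0: leading byte 0xF0 = 11110000 → 4-byte char #1 = F0 9D 97 82.
Offset 4: leading byte 0xF1 = 11110001 → 4-byte char #2 = F1 AB A8 BC.
Offset 8: leading byte 0xF1 = 11110001 → 4-byte char #3 = F1 A8 B2 A3.
Offset 12: leading byte 0xD4 = 11010100 → 2-byte char #4 = D4 99.
Offset 14: leading byte 0xD1 = 11010001 → 2-byte char #5 = D1 86.
Offset 16: leading byte 0xF0 = 11110000 → 4-byte char #6 = F0 92 87 9B.
Leading byte 0xF0 = 11110000 matches 11110xxx → 4-byte sequence.
Byte 1: 0xF0 = 11110000, payload 000 (3 bits).
Byte 2: 0x92 = 10010010 (10xxxxxx ✓), payload 010010.
Byte 3: 0x87 = 10000111 (10xxxxxx ✓), payload 000111.
Byte 4: 0x9B = 10011011 (10xxxxxx ✓), payload 011011.
Concatenate: 000010010000111011011 = 0x121DB (21 bits → U+121DB).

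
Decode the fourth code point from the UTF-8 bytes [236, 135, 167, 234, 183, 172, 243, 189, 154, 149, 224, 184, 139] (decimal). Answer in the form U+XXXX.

Offset 0: leading byte 0xEC = 11101100 → 3-byte char #1 = EC 87 A7.
Offset 3: leading byte 0xEA = 11101010 → 3-byte char #2 = EA B7 AC.
Offset 6: leading byte 0xF3 = 11110011 → 4-byte char #3 = F3 BD 9A 95.
Offset 10: leading byte 0xE0 = 11100000 → 3-byte char #4 = E0 B8 8B.
Leading byte 0xE0 = 11100000 matches 1110xxxx → 3-byte sequence.
Byte 1: 0xE0 = 11100000, payload 0000 (4 bits).
Byte 2: 0xB8 = 10111000 (10xxxxxx ✓), payload 111000.
Byte 3: 0x8B = 10001011 (10xxxxxx ✓), payload 001011.
Concatenate: 0000111000001011 = 0xE0B (16 bits → U+0E0B).

U+0E0B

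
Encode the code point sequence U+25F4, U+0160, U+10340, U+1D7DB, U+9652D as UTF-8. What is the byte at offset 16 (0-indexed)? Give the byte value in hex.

0xAD

U+25F4 → 3-byte form E2 97 B4 at offsets 0–2.
U+0160 → 2-byte form C5 A0 at offsets 3–4.
U+10340 → 4-byte form F0 90 8D 80 at offsets 5–8.
U+1D7DB → 4-byte form F0 9D 9F 9B at offsets 9–12.
U+9652D → 4-byte form F2 96 94 AD at offsets 13–16.
Offset 16 falls in char 5's range; it's byte 4 of F2 96 94 AD = 0xAD.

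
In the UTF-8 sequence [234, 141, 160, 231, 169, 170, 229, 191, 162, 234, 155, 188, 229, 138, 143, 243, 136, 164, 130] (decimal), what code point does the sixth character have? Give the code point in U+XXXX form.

Offset 0: leading byte 0xEA = 11101010 → 3-byte char #1 = EA 8D A0.
Offset 3: leading byte 0xE7 = 11100111 → 3-byte char #2 = E7 A9 AA.
Offset 6: leading byte 0xE5 = 11100101 → 3-byte char #3 = E5 BF A2.
Offset 9: leading byte 0xEA = 11101010 → 3-byte char #4 = EA 9B BC.
Offset 12: leading byte 0xE5 = 11100101 → 3-byte char #5 = E5 8A 8F.
Offset 15: leading byte 0xF3 = 11110011 → 4-byte char #6 = F3 88 A4 82.
Leading byte 0xF3 = 11110011 matches 11110xxx → 4-byte sequence.
Byte 1: 0xF3 = 11110011, payload 011 (3 bits).
Byte 2: 0x88 = 10001000 (10xxxxxx ✓), payload 001000.
Byte 3: 0xA4 = 10100100 (10xxxxxx ✓), payload 100100.
Byte 4: 0x82 = 10000010 (10xxxxxx ✓), payload 000010.
Concatenate: 011001000100100000010 = 0xC8902 (21 bits → U+C8902).

U+C8902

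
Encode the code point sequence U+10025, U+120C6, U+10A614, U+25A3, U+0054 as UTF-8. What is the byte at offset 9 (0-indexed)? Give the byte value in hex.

0x8A

U+10025 → 4-byte form F0 90 80 A5 at offsets 0–3.
U+120C6 → 4-byte form F0 92 83 86 at offsets 4–7.
U+10A614 → 4-byte form F4 8A 98 94 at offsets 8–11.
Offset 9 falls in char 3's range; it's byte 2 of F4 8A 98 94 = 0x8A.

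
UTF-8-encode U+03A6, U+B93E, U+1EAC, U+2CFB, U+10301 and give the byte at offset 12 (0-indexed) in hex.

0x90

U+03A6 → 2-byte form CE A6 at offsets 0–1.
U+B93E → 3-byte form EB A4 BE at offsets 2–4.
U+1EAC → 3-byte form E1 BA AC at offsets 5–7.
U+2CFB → 3-byte form E2 B3 BB at offsets 8–10.
U+10301 → 4-byte form F0 90 8C 81 at offsets 11–14.
Offset 12 falls in char 5's range; it's byte 2 of F0 90 8C 81 = 0x90.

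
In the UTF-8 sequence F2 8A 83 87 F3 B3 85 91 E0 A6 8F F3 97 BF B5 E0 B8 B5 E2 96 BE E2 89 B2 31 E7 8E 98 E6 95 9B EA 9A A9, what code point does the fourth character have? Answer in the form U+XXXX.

Offset 0: leading byte 0xF2 = 11110010 → 4-byte char #1 = F2 8A 83 87.
Offset 4: leading byte 0xF3 = 11110011 → 4-byte char #2 = F3 B3 85 91.
Offset 8: leading byte 0xE0 = 11100000 → 3-byte char #3 = E0 A6 8F.
Offset 11: leading byte 0xF3 = 11110011 → 4-byte char #4 = F3 97 BF B5.
Leading byte 0xF3 = 11110011 matches 11110xxx → 4-byte sequence.
Byte 1: 0xF3 = 11110011, payload 011 (3 bits).
Byte 2: 0x97 = 10010111 (10xxxxxx ✓), payload 010111.
Byte 3: 0xBF = 10111111 (10xxxxxx ✓), payload 111111.
Byte 4: 0xB5 = 10110101 (10xxxxxx ✓), payload 110101.
Concatenate: 011010111111111110101 = 0xD7FF5 (21 bits → U+D7FF5).

U+D7FF5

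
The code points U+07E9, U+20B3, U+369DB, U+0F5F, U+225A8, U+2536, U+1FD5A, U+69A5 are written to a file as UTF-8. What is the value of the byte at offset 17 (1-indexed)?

1-indexed offset 17 is 0-indexed offset 16.
U+07E9 → 2-byte form DF A9 at offsets 0–1.
U+20B3 → 3-byte form E2 82 B3 at offsets 2–4.
U+369DB → 4-byte form F0 B6 A7 9B at offsets 5–8.
U+0F5F → 3-byte form E0 BD 9F at offsets 9–11.
U+225A8 → 4-byte form F0 A2 96 A8 at offsets 12–15.
U+2536 → 3-byte form E2 94 B6 at offsets 16–18.
Offset 16 falls in char 6's range; it's byte 1 of E2 94 B6 = 0xE2.

0xE2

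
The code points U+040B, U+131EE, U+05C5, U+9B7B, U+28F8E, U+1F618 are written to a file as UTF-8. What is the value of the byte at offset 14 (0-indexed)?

U+040B → 2-byte form D0 8B at offsets 0–1.
U+131EE → 4-byte form F0 93 87 AE at offsets 2–5.
U+05C5 → 2-byte form D7 85 at offsets 6–7.
U+9B7B → 3-byte form E9 AD BB at offsets 8–10.
U+28F8E → 4-byte form F0 A8 BE 8E at offsets 11–14.
Offset 14 falls in char 5's range; it's byte 4 of F0 A8 BE 8E = 0x8E.

0x8E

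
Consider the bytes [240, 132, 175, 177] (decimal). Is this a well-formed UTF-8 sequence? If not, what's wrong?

Leading byte 0xF0 = 11110000 → 4-byte form.
Continuation bytes all match 10xxxxxx. Payload decodes to 0x4BF1.
But 0x4BF1 < 0x10000, the minimum for a 4-byte sequence — this is an overlong encoding.

invalid (overlong encoding)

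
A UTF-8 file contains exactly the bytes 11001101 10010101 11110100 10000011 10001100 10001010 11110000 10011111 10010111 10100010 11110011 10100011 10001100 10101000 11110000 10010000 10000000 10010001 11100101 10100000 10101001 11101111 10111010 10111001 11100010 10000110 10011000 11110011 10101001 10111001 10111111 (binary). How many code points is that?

Byte at offset 0: 0xCD = 11001101 → 2-byte char (#1). Advance 2.
Byte at offset 2: 0xF4 = 11110100 → 4-byte char (#2). Advance 4.
Byte at offset 6: 0xF0 = 11110000 → 4-byte char (#3). Advance 4.
Byte at offset 10: 0xF3 = 11110011 → 4-byte char (#4). Advance 4.
Byte at offset 14: 0xF0 = 11110000 → 4-byte char (#5). Advance 4.
Byte at offset 18: 0xE5 = 11100101 → 3-byte char (#6). Advance 3.
Byte at offset 21: 0xEF = 11101111 → 3-byte char (#7). Advance 3.
Byte at offset 24: 0xE2 = 11100010 → 3-byte char (#8). Advance 3.
Byte at offset 27: 0xF3 = 11110011 → 4-byte char (#9). Advance 4.
Reached end at offset 31 after 9 code points.

9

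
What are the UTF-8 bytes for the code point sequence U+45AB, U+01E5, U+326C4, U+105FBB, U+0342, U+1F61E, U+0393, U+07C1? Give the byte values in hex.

E4 96 AB C7 A5 F0 B2 9B 84 F4 85 BE BB CD 82 F0 9F 98 9E CE 93 DF 81

U+45AB: 3-byte form → E4 96 AB.
U+01E5: 2-byte form → C7 A5.
U+326C4: 4-byte form → F0 B2 9B 84.
U+105FBB: 4-byte form → F4 85 BE BB.
U+0342: 2-byte form → CD 82.
U+1F61E: 4-byte form → F0 9F 98 9E.
U+0393: 2-byte form → CE 93.
U+07C1: 2-byte form → DF 81.
Concatenated (23 bytes): E4 96 AB C7 A5 F0 B2 9B 84 F4 85 BE BB CD 82 F0 9F 98 9E CE 93 DF 81.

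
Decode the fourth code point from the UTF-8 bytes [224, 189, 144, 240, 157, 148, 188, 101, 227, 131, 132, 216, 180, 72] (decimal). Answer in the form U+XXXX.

U+30C4

Offset 0: leading byte 0xE0 = 11100000 → 3-byte char #1 = E0 BD 90.
Offset 3: leading byte 0xF0 = 11110000 → 4-byte char #2 = F0 9D 94 BC.
Offset 7: leading byte 0x65 = 01100101 → 1-byte char #3 = 65.
Offset 8: leading byte 0xE3 = 11100011 → 3-byte char #4 = E3 83 84.
Leading byte 0xE3 = 11100011 matches 1110xxxx → 3-byte sequence.
Byte 1: 0xE3 = 11100011, payload 0011 (4 bits).
Byte 2: 0x83 = 10000011 (10xxxxxx ✓), payload 000011.
Byte 3: 0x84 = 10000100 (10xxxxxx ✓), payload 000100.
Concatenate: 0011000011000100 = 0x30C4 (16 bits → U+30C4).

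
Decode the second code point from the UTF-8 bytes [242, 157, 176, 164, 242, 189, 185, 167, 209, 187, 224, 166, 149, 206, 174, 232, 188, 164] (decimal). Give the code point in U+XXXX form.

U+BDE67

Offset 0: leading byte 0xF2 = 11110010 → 4-byte char #1 = F2 9D B0 A4.
Offset 4: leading byte 0xF2 = 11110010 → 4-byte char #2 = F2 BD B9 A7.
Leading byte 0xF2 = 11110010 matches 11110xxx → 4-byte sequence.
Byte 1: 0xF2 = 11110010, payload 010 (3 bits).
Byte 2: 0xBD = 10111101 (10xxxxxx ✓), payload 111101.
Byte 3: 0xB9 = 10111001 (10xxxxxx ✓), payload 111001.
Byte 4: 0xA7 = 10100111 (10xxxxxx ✓), payload 100111.
Concatenate: 010111101111001100111 = 0xBDE67 (21 bits → U+BDE67).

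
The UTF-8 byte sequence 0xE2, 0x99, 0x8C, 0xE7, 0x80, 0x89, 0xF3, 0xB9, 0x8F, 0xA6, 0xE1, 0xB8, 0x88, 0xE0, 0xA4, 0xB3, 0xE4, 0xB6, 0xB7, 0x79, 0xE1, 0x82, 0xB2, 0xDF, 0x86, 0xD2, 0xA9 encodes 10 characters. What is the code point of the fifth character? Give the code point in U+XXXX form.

Offset 0: leading byte 0xE2 = 11100010 → 3-byte char #1 = E2 99 8C.
Offset 3: leading byte 0xE7 = 11100111 → 3-byte char #2 = E7 80 89.
Offset 6: leading byte 0xF3 = 11110011 → 4-byte char #3 = F3 B9 8F A6.
Offset 10: leading byte 0xE1 = 11100001 → 3-byte char #4 = E1 B8 88.
Offset 13: leading byte 0xE0 = 11100000 → 3-byte char #5 = E0 A4 B3.
Leading byte 0xE0 = 11100000 matches 1110xxxx → 3-byte sequence.
Byte 1: 0xE0 = 11100000, payload 0000 (4 bits).
Byte 2: 0xA4 = 10100100 (10xxxxxx ✓), payload 100100.
Byte 3: 0xB3 = 10110011 (10xxxxxx ✓), payload 110011.
Concatenate: 0000100100110011 = 0x933 (16 bits → U+0933).

U+0933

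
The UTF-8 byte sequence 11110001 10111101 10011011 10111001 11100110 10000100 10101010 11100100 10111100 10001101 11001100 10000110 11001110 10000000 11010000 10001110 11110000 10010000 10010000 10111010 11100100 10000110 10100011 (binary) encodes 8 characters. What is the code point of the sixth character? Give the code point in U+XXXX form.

U+040E

Offset 0: leading byte 0xF1 = 11110001 → 4-byte char #1 = F1 BD 9B B9.
Offset 4: leading byte 0xE6 = 11100110 → 3-byte char #2 = E6 84 AA.
Offset 7: leading byte 0xE4 = 11100100 → 3-byte char #3 = E4 BC 8D.
Offset 10: leading byte 0xCC = 11001100 → 2-byte char #4 = CC 86.
Offset 12: leading byte 0xCE = 11001110 → 2-byte char #5 = CE 80.
Offset 14: leading byte 0xD0 = 11010000 → 2-byte char #6 = D0 8E.
Leading byte 0xD0 = 11010000 matches 110xxxxx → 2-byte sequence.
Byte 1: 0xD0 = 11010000, payload 10000 (5 bits).
Byte 2: 0x8E = 10001110 (10xxxxxx ✓), payload 001110.
Concatenate: 10000001110 = 0x40E (11 bits → U+040E).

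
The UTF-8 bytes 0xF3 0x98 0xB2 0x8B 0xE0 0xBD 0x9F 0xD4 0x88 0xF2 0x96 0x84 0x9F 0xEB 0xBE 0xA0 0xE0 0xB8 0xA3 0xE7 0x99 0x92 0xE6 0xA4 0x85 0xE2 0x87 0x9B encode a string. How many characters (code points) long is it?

9

Byte at offset 0: 0xF3 = 11110011 → 4-byte char (#1). Advance 4.
Byte at offset 4: 0xE0 = 11100000 → 3-byte char (#2). Advance 3.
Byte at offset 7: 0xD4 = 11010100 → 2-byte char (#3). Advance 2.
Byte at offset 9: 0xF2 = 11110010 → 4-byte char (#4). Advance 4.
Byte at offset 13: 0xEB = 11101011 → 3-byte char (#5). Advance 3.
Byte at offset 16: 0xE0 = 11100000 → 3-byte char (#6). Advance 3.
Byte at offset 19: 0xE7 = 11100111 → 3-byte char (#7). Advance 3.
Byte at offset 22: 0xE6 = 11100110 → 3-byte char (#8). Advance 3.
Byte at offset 25: 0xE2 = 11100010 → 3-byte char (#9). Advance 3.
Reached end at offset 28 after 9 code points.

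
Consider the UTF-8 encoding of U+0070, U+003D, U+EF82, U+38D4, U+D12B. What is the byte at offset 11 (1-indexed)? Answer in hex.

1-indexed offset 11 is 0-indexed offset 10.
U+0070 → 1-byte form 70 at offsets 0–0.
U+003D → 1-byte form 3D at offsets 1–1.
U+EF82 → 3-byte form EE BE 82 at offsets 2–4.
U+38D4 → 3-byte form E3 A3 94 at offsets 5–7.
U+D12B → 3-byte form ED 84 AB at offsets 8–10.
Offset 10 falls in char 5's range; it's byte 3 of ED 84 AB = 0xAB.

0xAB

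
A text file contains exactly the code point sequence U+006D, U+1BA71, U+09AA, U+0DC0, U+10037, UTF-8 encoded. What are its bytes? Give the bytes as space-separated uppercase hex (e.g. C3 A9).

6D F0 9B A9 B1 E0 A6 AA E0 B7 80 F0 90 80 B7

U+006D: 1-byte form → 6D.
U+1BA71: 4-byte form → F0 9B A9 B1.
U+09AA: 3-byte form → E0 A6 AA.
U+0DC0: 3-byte form → E0 B7 80.
U+10037: 4-byte form → F0 90 80 B7.
Concatenated (15 bytes): 6D F0 9B A9 B1 E0 A6 AA E0 B7 80 F0 90 80 B7.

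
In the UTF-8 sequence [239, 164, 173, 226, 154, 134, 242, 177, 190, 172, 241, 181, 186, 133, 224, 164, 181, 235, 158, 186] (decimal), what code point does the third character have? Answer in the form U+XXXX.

U+B1FAC

Offset 0: leading byte 0xEF = 11101111 → 3-byte char #1 = EF A4 AD.
Offset 3: leading byte 0xE2 = 11100010 → 3-byte char #2 = E2 9A 86.
Offset 6: leading byte 0xF2 = 11110010 → 4-byte char #3 = F2 B1 BE AC.
Leading byte 0xF2 = 11110010 matches 11110xxx → 4-byte sequence.
Byte 1: 0xF2 = 11110010, payload 010 (3 bits).
Byte 2: 0xB1 = 10110001 (10xxxxxx ✓), payload 110001.
Byte 3: 0xBE = 10111110 (10xxxxxx ✓), payload 111110.
Byte 4: 0xAC = 10101100 (10xxxxxx ✓), payload 101100.
Concatenate: 010110001111110101100 = 0xB1FAC (21 bits → U+B1FAC).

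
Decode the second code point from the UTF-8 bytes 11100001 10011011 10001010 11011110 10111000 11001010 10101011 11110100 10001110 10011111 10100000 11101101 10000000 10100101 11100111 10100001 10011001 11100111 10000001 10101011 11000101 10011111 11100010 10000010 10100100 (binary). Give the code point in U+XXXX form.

U+07B8

Offset 0: leading byte 0xE1 = 11100001 → 3-byte char #1 = E1 9B 8A.
Offset 3: leading byte 0xDE = 11011110 → 2-byte char #2 = DE B8.
Leading byte 0xDE = 11011110 matches 110xxxxx → 2-byte sequence.
Byte 1: 0xDE = 11011110, payload 11110 (5 bits).
Byte 2: 0xB8 = 10111000 (10xxxxxx ✓), payload 111000.
Concatenate: 11110111000 = 0x7B8 (11 bits → U+07B8).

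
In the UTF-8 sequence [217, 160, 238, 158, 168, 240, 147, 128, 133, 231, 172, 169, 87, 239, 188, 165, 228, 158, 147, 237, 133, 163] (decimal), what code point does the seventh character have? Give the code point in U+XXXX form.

U+4793

Offset 0: leading byte 0xD9 = 11011001 → 2-byte char #1 = D9 A0.
Offset 2: leading byte 0xEE = 11101110 → 3-byte char #2 = EE 9E A8.
Offset 5: leading byte 0xF0 = 11110000 → 4-byte char #3 = F0 93 80 85.
Offset 9: leading byte 0xE7 = 11100111 → 3-byte char #4 = E7 AC A9.
Offset 12: leading byte 0x57 = 01010111 → 1-byte char #5 = 57.
Offset 13: leading byte 0xEF = 11101111 → 3-byte char #6 = EF BC A5.
Offset 16: leading byte 0xE4 = 11100100 → 3-byte char #7 = E4 9E 93.
Leading byte 0xE4 = 11100100 matches 1110xxxx → 3-byte sequence.
Byte 1: 0xE4 = 11100100, payload 0100 (4 bits).
Byte 2: 0x9E = 10011110 (10xxxxxx ✓), payload 011110.
Byte 3: 0x93 = 10010011 (10xxxxxx ✓), payload 010011.
Concatenate: 0100011110010011 = 0x4793 (16 bits → U+4793).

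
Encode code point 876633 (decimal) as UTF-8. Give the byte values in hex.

U+D6059 = 0xD6059 = 876633 decimal. In range U+10000–U+10FFFF → 4-byte form: 11110xxx 10xxxxxx 10xxxxxx 10xxxxxx.
Binary (21 bits): 011010110000001011001.
Split 3+6+6+6: 011 | 010110 | 000001 | 011001.
Byte 1: 11110011 = 0xF3.
Byte 2: 10010110 = 0x96.
Byte 3: 10000001 = 0x81.
Byte 4: 10011001 = 0x99.

F3 96 81 99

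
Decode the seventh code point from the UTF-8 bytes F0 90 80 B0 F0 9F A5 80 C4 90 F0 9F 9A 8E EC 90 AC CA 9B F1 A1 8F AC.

Offset 0: leading byte 0xF0 = 11110000 → 4-byte char #1 = F0 90 80 B0.
Offset 4: leading byte 0xF0 = 11110000 → 4-byte char #2 = F0 9F A5 80.
Offset 8: leading byte 0xC4 = 11000100 → 2-byte char #3 = C4 90.
Offset 10: leading byte 0xF0 = 11110000 → 4-byte char #4 = F0 9F 9A 8E.
Offset 14: leading byte 0xEC = 11101100 → 3-byte char #5 = EC 90 AC.
Offset 17: leading byte 0xCA = 11001010 → 2-byte char #6 = CA 9B.
Offset 19: leading byte 0xF1 = 11110001 → 4-byte char #7 = F1 A1 8F AC.
Leading byte 0xF1 = 11110001 matches 11110xxx → 4-byte sequence.
Byte 1: 0xF1 = 11110001, payload 001 (3 bits).
Byte 2: 0xA1 = 10100001 (10xxxxxx ✓), payload 100001.
Byte 3: 0x8F = 10001111 (10xxxxxx ✓), payload 001111.
Byte 4: 0xAC = 10101100 (10xxxxxx ✓), payload 101100.
Concatenate: 001100001001111101100 = 0x613EC (21 bits → U+613EC).

U+613EC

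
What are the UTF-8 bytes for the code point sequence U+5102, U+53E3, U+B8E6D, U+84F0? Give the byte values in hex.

U+5102: 3-byte form → E5 84 82.
U+53E3: 3-byte form → E5 8F A3.
U+B8E6D: 4-byte form → F2 B8 B9 AD.
U+84F0: 3-byte form → E8 93 B0.
Concatenated (13 bytes): E5 84 82 E5 8F A3 F2 B8 B9 AD E8 93 B0.

E5 84 82 E5 8F A3 F2 B8 B9 AD E8 93 B0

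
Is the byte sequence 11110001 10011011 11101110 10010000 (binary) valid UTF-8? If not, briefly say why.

invalid (non-continuation byte where continuation expected)

Leading byte 0xF1 = 11110001 → 4-byte form.
Byte 3 is 0xEE = 11101110, which is not 10xxxxxx — expected a continuation byte.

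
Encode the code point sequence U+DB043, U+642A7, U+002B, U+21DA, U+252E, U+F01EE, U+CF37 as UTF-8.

U+DB043: 4-byte form → F3 9B 81 83.
U+642A7: 4-byte form → F1 A4 8A A7.
U+002B: 1-byte form → 2B.
U+21DA: 3-byte form → E2 87 9A.
U+252E: 3-byte form → E2 94 AE.
U+F01EE: 4-byte form → F3 B0 87 AE.
U+CF37: 3-byte form → EC BC B7.
Concatenated (22 bytes): F3 9B 81 83 F1 A4 8A A7 2B E2 87 9A E2 94 AE F3 B0 87 AE EC BC B7.

F3 9B 81 83 F1 A4 8A A7 2B E2 87 9A E2 94 AE F3 B0 87 AE EC BC B7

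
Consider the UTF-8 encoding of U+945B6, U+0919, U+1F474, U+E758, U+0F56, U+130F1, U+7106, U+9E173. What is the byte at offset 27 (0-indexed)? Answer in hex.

U+945B6 → 4-byte form F2 94 96 B6 at offsets 0–3.
U+0919 → 3-byte form E0 A4 99 at offsets 4–6.
U+1F474 → 4-byte form F0 9F 91 B4 at offsets 7–10.
U+E758 → 3-byte form EE 9D 98 at offsets 11–13.
U+0F56 → 3-byte form E0 BD 96 at offsets 14–16.
U+130F1 → 4-byte form F0 93 83 B1 at offsets 17–20.
U+7106 → 3-byte form E7 84 86 at offsets 21–23.
U+9E173 → 4-byte form F2 9E 85 B3 at offsets 24–27.
Offset 27 falls in char 8's range; it's byte 4 of F2 9E 85 B3 = 0xB3.

0xB3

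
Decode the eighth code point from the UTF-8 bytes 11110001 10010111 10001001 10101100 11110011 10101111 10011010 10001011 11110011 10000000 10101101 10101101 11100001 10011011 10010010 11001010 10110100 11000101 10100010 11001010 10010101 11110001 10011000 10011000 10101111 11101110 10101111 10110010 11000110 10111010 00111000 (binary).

Offset 0: leading byte 0xF1 = 11110001 → 4-byte char #1 = F1 97 89 AC.
Offset 4: leading byte 0xF3 = 11110011 → 4-byte char #2 = F3 AF 9A 8B.
Offset 8: leading byte 0xF3 = 11110011 → 4-byte char #3 = F3 80 AD AD.
Offset 12: leading byte 0xE1 = 11100001 → 3-byte char #4 = E1 9B 92.
Offset 15: leading byte 0xCA = 11001010 → 2-byte char #5 = CA B4.
Offset 17: leading byte 0xC5 = 11000101 → 2-byte char #6 = C5 A2.
Offset 19: leading byte 0xCA = 11001010 → 2-byte char #7 = CA 95.
Offset 21: leading byte 0xF1 = 11110001 → 4-byte char #8 = F1 98 98 AF.
Leading byte 0xF1 = 11110001 matches 11110xxx → 4-byte sequence.
Byte 1: 0xF1 = 11110001, payload 001 (3 bits).
Byte 2: 0x98 = 10011000 (10xxxxxx ✓), payload 011000.
Byte 3: 0x98 = 10011000 (10xxxxxx ✓), payload 011000.
Byte 4: 0xAF = 10101111 (10xxxxxx ✓), payload 101111.
Concatenate: 001011000011000101111 = 0x5862F (21 bits → U+5862F).

U+5862F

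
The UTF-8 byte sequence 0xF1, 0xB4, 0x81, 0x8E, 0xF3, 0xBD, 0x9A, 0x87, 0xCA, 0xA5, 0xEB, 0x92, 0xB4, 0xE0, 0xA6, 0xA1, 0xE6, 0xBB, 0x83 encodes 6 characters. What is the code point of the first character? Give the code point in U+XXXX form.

Offset 0: leading byte 0xF1 = 11110001 → 4-byte char #1 = F1 B4 81 8E.
Leading byte 0xF1 = 11110001 matches 11110xxx → 4-byte sequence.
Byte 1: 0xF1 = 11110001, payload 001 (3 bits).
Byte 2: 0xB4 = 10110100 (10xxxxxx ✓), payload 110100.
Byte 3: 0x81 = 10000001 (10xxxxxx ✓), payload 000001.
Byte 4: 0x8E = 10001110 (10xxxxxx ✓), payload 001110.
Concatenate: 001110100000001001110 = 0x7404E (21 bits → U+7404E).

U+7404E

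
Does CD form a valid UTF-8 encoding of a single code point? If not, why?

Leading byte 0xCD = 11001101 → 2-byte form, but only 1 byte is present.

invalid (sequence truncated)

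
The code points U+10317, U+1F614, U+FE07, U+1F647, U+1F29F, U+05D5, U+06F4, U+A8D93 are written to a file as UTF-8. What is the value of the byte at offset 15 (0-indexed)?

0xF0

U+10317 → 4-byte form F0 90 8C 97 at offsets 0–3.
U+1F614 → 4-byte form F0 9F 98 94 at offsets 4–7.
U+FE07 → 3-byte form EF B8 87 at offsets 8–10.
U+1F647 → 4-byte form F0 9F 99 87 at offsets 11–14.
U+1F29F → 4-byte form F0 9F 8A 9F at offsets 15–18.
Offset 15 falls in char 5's range; it's byte 1 of F0 9F 8A 9F = 0xF0.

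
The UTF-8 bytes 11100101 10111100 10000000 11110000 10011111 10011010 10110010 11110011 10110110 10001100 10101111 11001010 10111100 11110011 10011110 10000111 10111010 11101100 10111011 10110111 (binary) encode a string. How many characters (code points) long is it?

6

Byte at offset 0: 0xE5 = 11100101 → 3-byte char (#1). Advance 3.
Byte at offset 3: 0xF0 = 11110000 → 4-byte char (#2). Advance 4.
Byte at offset 7: 0xF3 = 11110011 → 4-byte char (#3). Advance 4.
Byte at offset 11: 0xCA = 11001010 → 2-byte char (#4). Advance 2.
Byte at offset 13: 0xF3 = 11110011 → 4-byte char (#5). Advance 4.
Byte at offset 17: 0xEC = 11101100 → 3-byte char (#6). Advance 3.
Reached end at offset 20 after 6 code points.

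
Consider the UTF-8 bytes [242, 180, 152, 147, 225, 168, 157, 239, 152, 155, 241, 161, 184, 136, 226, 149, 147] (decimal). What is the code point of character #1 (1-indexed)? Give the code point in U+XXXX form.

U+B4613

Offset 0: leading byte 0xF2 = 11110010 → 4-byte char #1 = F2 B4 98 93.
Leading byte 0xF2 = 11110010 matches 11110xxx → 4-byte sequence.
Byte 1: 0xF2 = 11110010, payload 010 (3 bits).
Byte 2: 0xB4 = 10110100 (10xxxxxx ✓), payload 110100.
Byte 3: 0x98 = 10011000 (10xxxxxx ✓), payload 011000.
Byte 4: 0x93 = 10010011 (10xxxxxx ✓), payload 010011.
Concatenate: 010110100011000010011 = 0xB4613 (21 bits → U+B4613).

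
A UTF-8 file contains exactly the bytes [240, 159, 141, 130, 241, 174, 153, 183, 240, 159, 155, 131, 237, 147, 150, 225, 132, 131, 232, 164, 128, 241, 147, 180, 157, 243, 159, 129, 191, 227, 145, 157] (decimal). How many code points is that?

Byte at offset 0: 0xF0 = 11110000 → 4-byte char (#1). Advance 4.
Byte at offset 4: 0xF1 = 11110001 → 4-byte char (#2). Advance 4.
Byte at offset 8: 0xF0 = 11110000 → 4-byte char (#3). Advance 4.
Byte at offset 12: 0xED = 11101101 → 3-byte char (#4). Advance 3.
Byte at offset 15: 0xE1 = 11100001 → 3-byte char (#5). Advance 3.
Byte at offset 18: 0xE8 = 11101000 → 3-byte char (#6). Advance 3.
Byte at offset 21: 0xF1 = 11110001 → 4-byte char (#7). Advance 4.
Byte at offset 25: 0xF3 = 11110011 → 4-byte char (#8). Advance 4.
Byte at offset 29: 0xE3 = 11100011 → 3-byte char (#9). Advance 3.
Reached end at offset 32 after 9 code points.

9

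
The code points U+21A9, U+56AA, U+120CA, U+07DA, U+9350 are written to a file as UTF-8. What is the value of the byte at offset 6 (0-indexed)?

U+21A9 → 3-byte form E2 86 A9 at offsets 0–2.
U+56AA → 3-byte form E5 9A AA at offsets 3–5.
U+120CA → 4-byte form F0 92 83 8A at offsets 6–9.
Offset 6 falls in char 3's range; it's byte 1 of F0 92 83 8A = 0xF0.

0xF0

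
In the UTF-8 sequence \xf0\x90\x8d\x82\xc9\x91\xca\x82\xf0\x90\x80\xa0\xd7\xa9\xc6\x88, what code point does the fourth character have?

U+10020

Offset 0: leading byte 0xF0 = 11110000 → 4-byte char #1 = F0 90 8D 82.
Offset 4: leading byte 0xC9 = 11001001 → 2-byte char #2 = C9 91.
Offset 6: leading byte 0xCA = 11001010 → 2-byte char #3 = CA 82.
Offset 8: leading byte 0xF0 = 11110000 → 4-byte char #4 = F0 90 80 A0.
Leading byte 0xF0 = 11110000 matches 11110xxx → 4-byte sequence.
Byte 1: 0xF0 = 11110000, payload 000 (3 bits).
Byte 2: 0x90 = 10010000 (10xxxxxx ✓), payload 010000.
Byte 3: 0x80 = 10000000 (10xxxxxx ✓), payload 000000.
Byte 4: 0xA0 = 10100000 (10xxxxxx ✓), payload 100000.
Concatenate: 000010000000000100000 = 0x10020 (21 bits → U+10020).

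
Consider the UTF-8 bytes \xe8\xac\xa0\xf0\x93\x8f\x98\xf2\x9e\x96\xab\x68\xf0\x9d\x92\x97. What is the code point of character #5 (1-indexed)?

Offset 0: leading byte 0xE8 = 11101000 → 3-byte char #1 = E8 AC A0.
Offset 3: leading byte 0xF0 = 11110000 → 4-byte char #2 = F0 93 8F 98.
Offset 7: leading byte 0xF2 = 11110010 → 4-byte char #3 = F2 9E 96 AB.
Offset 11: leading byte 0x68 = 01101000 → 1-byte char #4 = 68.
Offset 12: leading byte 0xF0 = 11110000 → 4-byte char #5 = F0 9D 92 97.
Leading byte 0xF0 = 11110000 matches 11110xxx → 4-byte sequence.
Byte 1: 0xF0 = 11110000, payload 000 (3 bits).
Byte 2: 0x9D = 10011101 (10xxxxxx ✓), payload 011101.
Byte 3: 0x92 = 10010010 (10xxxxxx ✓), payload 010010.
Byte 4: 0x97 = 10010111 (10xxxxxx ✓), payload 010111.
Concatenate: 000011101010010010111 = 0x1D497 (21 bits → U+1D497).

U+1D497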